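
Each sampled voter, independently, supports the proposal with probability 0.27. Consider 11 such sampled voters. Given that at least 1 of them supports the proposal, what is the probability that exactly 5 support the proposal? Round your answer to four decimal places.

0.1036

X ~ Binomial(11, 0.27). Want P(X=5 | X≥1) = P(X=5) / P(X≥1).
P(X=5) = C(11,5)·0.27^5·0.73^6 = 0.100322
P(X≥1) = 1 − 0.031373 = 0.968627
Ratio = 0.100322 / 0.968627 = 0.103572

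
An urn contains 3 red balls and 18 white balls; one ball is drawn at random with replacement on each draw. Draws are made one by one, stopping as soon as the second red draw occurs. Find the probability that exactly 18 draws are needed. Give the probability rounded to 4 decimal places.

Y = trial on which the second success occurs; negative binomial, r=2, p=0.142857.
P(Y=18) = C(17,1) · p^2 · (1−p)^16
= 17 · 0.020408 · 0.084889 = 0.029451

0.0295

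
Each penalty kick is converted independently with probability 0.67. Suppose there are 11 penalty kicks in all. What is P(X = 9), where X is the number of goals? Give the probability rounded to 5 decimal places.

X ~ Binomial(n=11, p=0.67).
P(X=9) = C(11,9) · p^9 · (1−p)^2
= 55 · 0.027207 · 0.1089 = 0.1629535

0.16295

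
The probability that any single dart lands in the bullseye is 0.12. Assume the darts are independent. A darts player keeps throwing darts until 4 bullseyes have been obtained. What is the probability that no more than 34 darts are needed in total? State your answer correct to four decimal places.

Finishing within 34 darts ⇔ at least 4 successes in the first 34. With X ~ Binomial(34, 0.12), P(Y ≤ 34) = 1 − P(X ≤ 3).
  k=0: C(34,0)·0.12^0·0.88^34 = 0.012954
  k=1: C(34,1)·0.12^1·0.88^33 = 0.060060
  k=2: C(34,2)·0.12^2·0.88^32 = 0.135136
  k=3: C(34,3)·0.12^3·0.88^31 = 0.196561
1 − 0.404712 = 0.595288

0.5953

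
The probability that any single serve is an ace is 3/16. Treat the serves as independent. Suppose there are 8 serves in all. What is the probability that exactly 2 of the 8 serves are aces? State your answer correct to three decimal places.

X ~ Binomial(n=8, p=0.1875).
P(X=2) = C(8,2) · p^2 · (1−p)^6
= 28 · 0.035156 · 0.2877 = 0.28320

0.283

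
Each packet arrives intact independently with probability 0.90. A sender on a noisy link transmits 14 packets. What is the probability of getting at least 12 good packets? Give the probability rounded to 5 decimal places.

0.84164

X ~ Binomial(14, 0.90); P(X ≥ 12) = Σ C(14,k) p^k (1−p)^(14−k) over k:
  k=12: C(14,12)·0.90^12·0.10^2 = 0.2570109
  k=13: C(14,13)·0.90^13·0.10^1 = 0.3558612
  k=14: C(14,14)·0.90^14·0.10^0 = 0.2287679
Total = 0.8416400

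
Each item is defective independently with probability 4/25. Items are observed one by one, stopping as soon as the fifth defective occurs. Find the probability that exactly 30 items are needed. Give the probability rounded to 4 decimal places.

Y = trial on which the fifth success occurs; negative binomial, r=5, p=0.16.
P(Y=30) = C(29,4) · p^5 · (1−p)^25
= 23751 · 0.00010486 · 0.012793 = 0.031861

0.0319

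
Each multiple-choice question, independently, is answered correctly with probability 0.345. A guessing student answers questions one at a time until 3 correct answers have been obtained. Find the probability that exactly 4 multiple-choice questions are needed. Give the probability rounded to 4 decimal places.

Y = trial on which the third success occurs; negative binomial, r=3, p=0.345.
P(Y=4) = C(3,2) · p^3 · (1−p)^1
= 3 · 0.041064 · 0.655 = 0.080690

0.0807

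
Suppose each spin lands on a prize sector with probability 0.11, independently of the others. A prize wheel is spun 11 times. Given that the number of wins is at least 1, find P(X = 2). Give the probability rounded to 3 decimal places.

0.323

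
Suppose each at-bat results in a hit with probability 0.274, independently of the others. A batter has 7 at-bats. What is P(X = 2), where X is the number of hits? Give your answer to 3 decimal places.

0.318

X ~ Binomial(n=7, p=0.274).
P(X=2) = C(7,2) · p^2 · (1−p)^5
= 21 · 0.075076 · 0.20169 = 0.31798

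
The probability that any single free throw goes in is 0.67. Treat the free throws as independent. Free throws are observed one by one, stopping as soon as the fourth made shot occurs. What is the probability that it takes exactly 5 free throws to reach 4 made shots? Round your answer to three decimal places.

Y = trial on which the fourth success occurs; negative binomial, r=4, p=0.67.
P(Y=5) = C(4,3) · p^4 · (1−p)^1
= 4 · 0.20151 · 0.33 = 0.26599

0.266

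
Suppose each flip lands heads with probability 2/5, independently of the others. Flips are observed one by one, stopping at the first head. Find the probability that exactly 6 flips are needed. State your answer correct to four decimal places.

Geometric (trials to first success), p = 0.40.
P(Y = 6) = (1−p)^5 · p = 0.07776 · 0.40 = 0.031104

0.0311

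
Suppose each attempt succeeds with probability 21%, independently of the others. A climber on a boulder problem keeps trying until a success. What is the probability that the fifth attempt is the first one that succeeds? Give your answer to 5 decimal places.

0.08180

Geometric (trials to first success), p = 0.21.
P(Y = 5) = (1−p)^4 · p = 0.3895 · 0.21 = 0.0817952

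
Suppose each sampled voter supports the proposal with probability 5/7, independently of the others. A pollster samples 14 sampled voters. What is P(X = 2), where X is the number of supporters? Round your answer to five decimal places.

X ~ Binomial(n=14, p=0.714286).
P(X=2) = C(14,2) · p^2 · (1−p)^12
= 91 · 0.5102 · 2.9593e-07 = 0.0000137

0.00001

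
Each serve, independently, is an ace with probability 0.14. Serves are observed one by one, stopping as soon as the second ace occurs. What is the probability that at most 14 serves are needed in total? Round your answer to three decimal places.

Finishing within 14 serves ⇔ at least 2 successes in the first 14. With X ~ Binomial(14, 0.14), P(Y ≤ 14) = 1 − P(X ≤ 1).
  k=0: C(14,0)·0.14^0·0.86^14 = 0.12105
  k=1: C(14,1)·0.14^1·0.86^13 = 0.27589
1 − 0.39694 = 0.60306

0.603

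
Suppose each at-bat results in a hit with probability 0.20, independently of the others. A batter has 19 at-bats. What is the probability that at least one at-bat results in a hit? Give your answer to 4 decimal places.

P(at least one) = 1 − P(none) = 1 − (1 − 0.20)^19
= 1 − 0.014412 = 0.985588

0.9856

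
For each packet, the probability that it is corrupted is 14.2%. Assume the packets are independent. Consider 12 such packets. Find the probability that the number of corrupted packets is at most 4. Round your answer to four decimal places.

X ~ Binomial(12, 0.142); P(X ≤ 4) = Σ C(12,k) p^k (1−p)^(12−k) over k:
  k=0: C(12,0)·0.142^0·0.858^12 = 0.159165
  k=1: C(12,1)·0.142^1·0.858^11 = 0.316104
  k=2: C(12,2)·0.142^2·0.858^10 = 0.287736
  k=3: C(12,3)·0.142^3·0.858^9 = 0.158735
  k=4: C(12,4)·0.142^4·0.858^8 = 0.059109
Total = 0.980849

0.9808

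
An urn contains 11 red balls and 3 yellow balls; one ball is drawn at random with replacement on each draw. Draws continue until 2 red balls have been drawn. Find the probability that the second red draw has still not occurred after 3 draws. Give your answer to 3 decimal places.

Needing more than 3 draws ⇔ fewer than 2 successes in the first 3. With X ~ Binomial(3, 0.785714), P(Y > 3) = P(X ≤ 1).
  k=0: C(3,0)·0.785714^0·0.214286^3 = 0.00984
  k=1: C(3,1)·0.785714^1·0.214286^2 = 0.10824
P(X ≤ 1) = 0.11808

0.118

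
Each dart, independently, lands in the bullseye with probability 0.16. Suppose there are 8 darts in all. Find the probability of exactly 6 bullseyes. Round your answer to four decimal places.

0.0003

X ~ Binomial(n=8, p=0.16).
P(X=6) = C(8,6) · p^6 · (1−p)^2
= 28 · 1.6777e-05 · 0.7056 = 0.000331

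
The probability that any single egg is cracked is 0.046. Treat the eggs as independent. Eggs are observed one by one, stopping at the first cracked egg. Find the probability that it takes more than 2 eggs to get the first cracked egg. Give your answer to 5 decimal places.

0.91012

Y = number of eggs to the first success; geometric, p = 0.046.
P(Y > 2) = P(first 2 all fail) = (1−p)^2 = 0.9101160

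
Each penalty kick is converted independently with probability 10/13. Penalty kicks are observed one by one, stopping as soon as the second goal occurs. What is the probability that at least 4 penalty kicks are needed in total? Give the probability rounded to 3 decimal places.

0.135

Needing more than 3 penalty kicks ⇔ fewer than 2 successes in the first 3. With X ~ Binomial(3, 0.769231), P(Y > 3) = P(X ≤ 1).
  k=0: C(3,0)·0.769231^0·0.230769^3 = 0.01229
  k=1: C(3,1)·0.769231^1·0.230769^2 = 0.12289
P(X ≤ 1) = 0.13518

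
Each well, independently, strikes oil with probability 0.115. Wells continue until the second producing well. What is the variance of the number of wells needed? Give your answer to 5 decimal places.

133.83743

Y = total wells until the second success; negative binomial with r=2, p=0.115.
Var(Y) = r(1−p)/p² = 2·0.885 / 0.115² = 133.8374291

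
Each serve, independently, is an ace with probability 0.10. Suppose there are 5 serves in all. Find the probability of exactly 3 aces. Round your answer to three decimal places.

X ~ Binomial(n=5, p=0.10).
P(X=3) = C(5,3) · p^3 · (1−p)^2
= 10 · 0.001 · 0.81 = 0.00810

0.008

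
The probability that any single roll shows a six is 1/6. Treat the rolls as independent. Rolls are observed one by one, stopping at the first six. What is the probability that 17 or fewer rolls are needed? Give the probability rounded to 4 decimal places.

0.9549

Y = number of rolls to the first success; geometric, p = 0.166667.
P(Y ≤ 17) = 1 − (1−p)^17 = 1 − 0.045073 = 0.954927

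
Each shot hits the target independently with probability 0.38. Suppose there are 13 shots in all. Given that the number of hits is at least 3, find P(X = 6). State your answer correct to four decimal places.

X ~ Binomial(13, 0.38). Want P(X=6 | X≥3) = P(X=6) / P(X≥3).
P(X=6) = C(13,6)·0.38^6·0.62^7 = 0.181954
P(X≥3) = 1 − 0.002000 − 0.015938 − 0.058610 = 0.923452
Ratio = 0.181954 / 0.923452 = 0.197036

0.1970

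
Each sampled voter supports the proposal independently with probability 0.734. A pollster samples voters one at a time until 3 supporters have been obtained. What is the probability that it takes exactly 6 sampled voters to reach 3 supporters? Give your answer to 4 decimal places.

0.0744

Y = trial on which the third success occurs; negative binomial, r=3, p=0.734.
P(Y=6) = C(5,2) · p^3 · (1−p)^3
= 10 · 0.39545 · 0.018821 = 0.074427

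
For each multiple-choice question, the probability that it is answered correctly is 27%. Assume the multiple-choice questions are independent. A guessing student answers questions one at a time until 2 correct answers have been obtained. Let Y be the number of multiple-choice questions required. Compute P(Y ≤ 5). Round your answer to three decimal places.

Finishing within 5 multiple-choice questions ⇔ at least 2 successes in the first 5. With X ~ Binomial(5, 0.27), P(Y ≤ 5) = 1 − P(X ≤ 1).
  k=0: C(5,0)·0.27^0·0.73^5 = 0.20731
  k=1: C(5,1)·0.27^1·0.73^4 = 0.38338
1 − 0.59068 = 0.40932

0.409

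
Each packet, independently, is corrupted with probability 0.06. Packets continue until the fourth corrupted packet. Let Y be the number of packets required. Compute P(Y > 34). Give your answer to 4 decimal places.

Needing more than 34 packets ⇔ fewer than 4 successes in the first 34. With X ~ Binomial(34, 0.06), P(Y > 34) = P(X ≤ 3).
  k=0: C(34,0)·0.06^0·0.94^34 = 0.121996
  k=1: C(34,1)·0.06^1·0.94^33 = 0.264758
  k=2: C(34,2)·0.06^2·0.94^32 = 0.278841
  k=3: C(34,3)·0.06^3·0.94^31 = 0.189849
P(X ≤ 3) = 0.855445

0.8554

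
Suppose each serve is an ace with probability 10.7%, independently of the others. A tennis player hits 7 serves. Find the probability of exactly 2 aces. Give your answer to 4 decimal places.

0.1365

X ~ Binomial(n=7, p=0.107).
P(X=2) = C(7,2) · p^2 · (1−p)^5
= 21 · 0.011449 · 0.56788 = 0.136535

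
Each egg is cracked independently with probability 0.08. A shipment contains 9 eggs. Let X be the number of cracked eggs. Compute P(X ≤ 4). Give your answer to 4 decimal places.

X ~ Binomial(9, 0.08); P(X ≤ 4) = Σ C(9,k) p^k (1−p)^(9−k) over k:
  k=0: C(9,0)·0.08^0·0.92^9 = 0.472161
  k=1: C(9,1)·0.08^1·0.92^8 = 0.369518
  k=2: C(9,2)·0.08^2·0.92^7 = 0.128528
  k=3: C(9,3)·0.08^3·0.92^6 = 0.026078
  k=4: C(9,4)·0.08^4·0.92^5 = 0.003401
Total = 0.999686

0.9997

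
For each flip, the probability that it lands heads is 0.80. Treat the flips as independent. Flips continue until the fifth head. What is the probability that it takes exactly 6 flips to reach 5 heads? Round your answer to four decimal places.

0.3277

Y = trial on which the fifth success occurs; negative binomial, r=5, p=0.80.
P(Y=6) = C(5,4) · p^5 · (1−p)^1
= 5 · 0.32768 · 0.2 = 0.327680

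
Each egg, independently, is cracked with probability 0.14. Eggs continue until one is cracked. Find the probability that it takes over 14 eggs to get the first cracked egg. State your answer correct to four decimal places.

Y = number of eggs to the first success; geometric, p = 0.14.
P(Y > 14) = P(first 14 all fail) = (1−p)^14 = 0.121054

0.1211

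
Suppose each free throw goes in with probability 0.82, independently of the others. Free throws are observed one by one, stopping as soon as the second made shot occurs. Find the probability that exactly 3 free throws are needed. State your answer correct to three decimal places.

0.242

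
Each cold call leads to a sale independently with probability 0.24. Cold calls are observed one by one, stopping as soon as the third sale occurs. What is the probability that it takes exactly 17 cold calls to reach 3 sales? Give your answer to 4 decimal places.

0.0356

Y = trial on which the third success occurs; negative binomial, r=3, p=0.24.
P(Y=17) = C(16,2) · p^3 · (1−p)^14
= 120 · 0.013824 · 0.021448 = 0.035580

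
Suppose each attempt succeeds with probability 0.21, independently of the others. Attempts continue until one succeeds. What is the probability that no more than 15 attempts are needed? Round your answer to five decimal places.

0.97087

Y = number of attempts to the first success; geometric, p = 0.21.
P(Y ≤ 15) = 1 − (1−p)^15 = 1 − 0.0291344 = 0.9708656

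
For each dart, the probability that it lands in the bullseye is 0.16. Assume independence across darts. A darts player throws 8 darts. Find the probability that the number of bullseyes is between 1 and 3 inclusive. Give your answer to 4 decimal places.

X ~ Binomial(8, 0.16); P(1 ≤ X ≤ 3) = Σ C(8,k) p^k (1−p)^(8−k) over k:
  k=1: C(8,1)·0.16^1·0.84^7 = 0.377716
  k=2: C(8,2)·0.16^2·0.84^6 = 0.251810
  k=3: C(8,3)·0.16^3·0.84^5 = 0.095928
Total = 0.725454

0.7255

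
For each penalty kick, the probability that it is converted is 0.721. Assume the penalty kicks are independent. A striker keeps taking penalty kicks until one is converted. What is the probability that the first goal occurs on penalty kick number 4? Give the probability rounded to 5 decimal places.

0.01566

Geometric (trials to first success), p = 0.721.
P(Y = 4) = (1−p)^3 · p = 0.021718 · 0.721 = 0.0156584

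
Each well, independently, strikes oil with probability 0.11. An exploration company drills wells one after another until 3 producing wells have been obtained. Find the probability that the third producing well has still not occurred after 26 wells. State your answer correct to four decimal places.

Needing more than 26 wells ⇔ fewer than 3 successes in the first 26. With X ~ Binomial(26, 0.11), P(Y > 26) = P(X ≤ 2).
  k=0: C(26,0)·0.11^0·0.89^26 = 0.048321
  k=1: C(26,1)·0.11^1·0.89^25 = 0.155280
  k=2: C(26,2)·0.11^2·0.89^24 = 0.239899
P(X ≤ 2) = 0.443501

0.4435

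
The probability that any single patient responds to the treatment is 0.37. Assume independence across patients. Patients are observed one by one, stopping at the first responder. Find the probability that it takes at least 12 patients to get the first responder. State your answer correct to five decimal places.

0.00621

Y = number of patients to the first success; geometric, p = 0.37.
P(Y > 11) = P(first 11 all fail) = (1−p)^11 = 0.0062051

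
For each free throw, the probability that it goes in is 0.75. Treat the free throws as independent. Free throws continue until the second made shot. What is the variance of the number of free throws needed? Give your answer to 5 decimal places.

Y = total free throws until the second success; negative binomial with r=2, p=0.75.
Var(Y) = r(1−p)/p² = 2·0.25 / 0.75² = 0.8888889

0.88889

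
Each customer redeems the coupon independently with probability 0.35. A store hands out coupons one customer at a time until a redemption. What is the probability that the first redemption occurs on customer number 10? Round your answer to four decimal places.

0.0072

Geometric (trials to first success), p = 0.35.
P(Y = 10) = (1−p)^9 · p = 0.020712 · 0.35 = 0.007249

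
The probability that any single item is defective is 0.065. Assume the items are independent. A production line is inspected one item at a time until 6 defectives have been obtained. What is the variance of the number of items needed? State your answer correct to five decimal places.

1327.81065

Y = total items until the sixth success; negative binomial with r=6, p=0.065.
Var(Y) = r(1−p)/p² = 6·0.935 / 0.065² = 1327.8106509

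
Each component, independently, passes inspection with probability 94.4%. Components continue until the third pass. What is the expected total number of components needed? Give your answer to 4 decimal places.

Y = total components until the third success; negative binomial with r=3, p=0.944.
E[Y] = r / p = 3 / 0.944 = 3.177966

3.1780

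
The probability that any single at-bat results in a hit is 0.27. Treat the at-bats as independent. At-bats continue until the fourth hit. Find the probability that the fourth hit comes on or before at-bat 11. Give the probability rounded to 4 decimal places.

Finishing within 11 at-bats ⇔ at least 4 successes in the first 11. With X ~ Binomial(11, 0.27), P(Y ≤ 11) = 1 − P(X ≤ 3).
  k=0: C(11,0)·0.27^0·0.73^11 = 0.031373
  k=1: C(11,1)·0.27^1·0.73^10 = 0.127639
  k=2: C(11,2)·0.27^2·0.73^9 = 0.236046
  k=3: C(11,3)·0.27^3·0.73^8 = 0.261914
1 − 0.656971 = 0.343029

0.3430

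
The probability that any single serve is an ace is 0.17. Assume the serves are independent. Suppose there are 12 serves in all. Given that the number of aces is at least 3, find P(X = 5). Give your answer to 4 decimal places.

0.0912

X ~ Binomial(12, 0.17). Want P(X=5 | X≥3) = P(X=5) / P(X≥3).
P(X=5) = C(12,5)·0.17^5·0.83^7 = 0.030515
P(X≥3) = 1 − 0.106890 − 0.262718 − 0.295953 = 0.334439
Ratio = 0.030515 / 0.334439 = 0.091243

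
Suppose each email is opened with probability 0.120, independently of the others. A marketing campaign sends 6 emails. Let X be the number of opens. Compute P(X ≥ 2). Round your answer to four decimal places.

0.1556

X ~ Binomial(6, 0.12); P(X ≥ 2) = Σ C(6,k) p^k (1−p)^(6−k) over k:
  k=2: C(6,2)·0.12^2·0.88^4 = 0.129534
  k=3: C(6,3)·0.12^3·0.88^3 = 0.023552
  k=4: C(6,4)·0.12^4·0.88^2 = 0.002409
  k=5: C(6,5)·0.12^5·0.88^1 = 0.000131
  k=6: C(6,6)·0.12^6·0.88^0 = 0.000003
Total = 0.155629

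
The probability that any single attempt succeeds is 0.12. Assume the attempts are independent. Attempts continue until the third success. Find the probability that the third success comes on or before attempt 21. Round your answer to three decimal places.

0.470

Finishing within 21 attempts ⇔ at least 3 successes in the first 21. With X ~ Binomial(21, 0.12), P(Y ≤ 21) = 1 − P(X ≤ 2).
  k=0: C(21,0)·0.12^0·0.88^21 = 0.06826
  k=1: C(21,1)·0.12^1·0.88^20 = 0.19546
  k=2: C(21,2)·0.12^2·0.88^19 = 0.26653
1 − 0.53025 = 0.46975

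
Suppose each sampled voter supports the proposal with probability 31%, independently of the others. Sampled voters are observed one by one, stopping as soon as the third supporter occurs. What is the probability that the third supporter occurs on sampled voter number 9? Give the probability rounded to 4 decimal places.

Y = trial on which the third success occurs; negative binomial, r=3, p=0.31.
P(Y=9) = C(8,2) · p^3 · (1−p)^6
= 28 · 0.029791 · 0.10792 = 0.090020

0.0900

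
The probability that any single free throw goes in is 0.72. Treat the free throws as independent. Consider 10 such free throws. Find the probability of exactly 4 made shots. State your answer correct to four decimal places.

0.0272

X ~ Binomial(n=10, p=0.72).
P(X=4) = C(10,4) · p^4 · (1−p)^6
= 210 · 0.26874 · 0.00048189 = 0.027196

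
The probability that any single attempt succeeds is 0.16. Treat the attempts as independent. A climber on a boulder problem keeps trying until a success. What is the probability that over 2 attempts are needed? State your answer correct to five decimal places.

0.70560

Y = number of attempts to the first success; geometric, p = 0.16.
P(Y > 2) = P(first 2 all fail) = (1−p)^2 = 0.7056000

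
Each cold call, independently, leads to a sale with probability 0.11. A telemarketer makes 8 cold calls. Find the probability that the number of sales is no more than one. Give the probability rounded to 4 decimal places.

0.7829

X ~ Binomial(8, 0.11); P(X ≤ 1) = Σ C(8,k) p^k (1−p)^(8−k) over k:
  k=0: C(8,0)·0.11^0·0.89^8 = 0.393659
  k=1: C(8,1)·0.11^1·0.89^7 = 0.389236
Total = 0.782895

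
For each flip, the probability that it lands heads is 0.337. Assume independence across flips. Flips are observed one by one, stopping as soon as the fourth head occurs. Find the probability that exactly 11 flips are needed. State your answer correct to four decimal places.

Y = trial on which the fourth success occurs; negative binomial, r=4, p=0.337.
P(Y=11) = C(10,3) · p^4 · (1−p)^7
= 120 · 0.012898 · 0.056311 = 0.087156

0.0872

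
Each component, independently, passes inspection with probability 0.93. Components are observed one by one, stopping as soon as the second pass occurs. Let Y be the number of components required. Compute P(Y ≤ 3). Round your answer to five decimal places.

0.98599

Finishing within 3 components ⇔ at least 2 successes in the first 3. With X ~ Binomial(3, 0.93), P(Y ≤ 3) = 1 − P(X ≤ 1).
  k=0: C(3,0)·0.93^0·0.07^3 = 0.0003430
  k=1: C(3,1)·0.93^1·0.07^2 = 0.0136710
1 − 0.0140140 = 0.9859860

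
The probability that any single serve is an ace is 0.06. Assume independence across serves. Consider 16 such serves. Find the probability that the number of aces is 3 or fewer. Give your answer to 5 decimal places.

X ~ Binomial(16, 0.06); P(X ≤ 3) = Σ C(16,k) p^k (1−p)^(16−k) over k:
  k=0: C(16,0)·0.06^0·0.94^16 = 0.3715743
  k=1: C(16,1)·0.06^1·0.94^15 = 0.3794801
  k=2: C(16,2)·0.06^2·0.94^14 = 0.1816660
  k=3: C(16,3)·0.06^3·0.94^13 = 0.0541133
Total = 0.9868337

0.98683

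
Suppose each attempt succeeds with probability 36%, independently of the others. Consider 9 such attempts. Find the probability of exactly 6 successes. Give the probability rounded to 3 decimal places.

0.048

X ~ Binomial(n=9, p=0.36).
P(X=6) = C(9,6) · p^6 · (1−p)^3
= 84 · 0.0021768 · 0.26214 = 0.04793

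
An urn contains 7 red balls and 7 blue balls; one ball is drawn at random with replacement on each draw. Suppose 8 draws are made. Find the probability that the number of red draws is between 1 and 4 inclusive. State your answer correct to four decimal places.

0.6328

X ~ Binomial(8, 0.50); P(1 ≤ X ≤ 4) = Σ C(8,k) p^k (1−p)^(8−k) over k:
  k=1: C(8,1)·0.50^1·0.50^7 = 0.031250
  k=2: C(8,2)·0.50^2·0.50^6 = 0.109375
  k=3: C(8,3)·0.50^3·0.50^5 = 0.218750
  k=4: C(8,4)·0.50^4·0.50^4 = 0.273438
Total = 0.632812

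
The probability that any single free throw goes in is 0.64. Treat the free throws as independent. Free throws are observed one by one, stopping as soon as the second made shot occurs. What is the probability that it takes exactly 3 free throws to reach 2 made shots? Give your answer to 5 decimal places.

Y = trial on which the second success occurs; negative binomial, r=2, p=0.64.
P(Y=3) = C(2,1) · p^2 · (1−p)^1
= 2 · 0.4096 · 0.36 = 0.2949120

0.29491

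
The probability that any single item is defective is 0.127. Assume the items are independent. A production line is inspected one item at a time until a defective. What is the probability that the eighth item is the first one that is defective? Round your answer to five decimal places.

Geometric (trials to first success), p = 0.127.
P(Y = 8) = (1−p)^7 · p = 0.38646 · 0.127 = 0.0490799

0.04908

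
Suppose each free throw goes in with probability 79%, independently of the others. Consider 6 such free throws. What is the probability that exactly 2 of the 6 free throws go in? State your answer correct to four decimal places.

X ~ Binomial(n=6, p=0.79).
P(X=2) = C(6,2) · p^2 · (1−p)^4
= 15 · 0.6241 · 0.0019448 = 0.018206

0.0182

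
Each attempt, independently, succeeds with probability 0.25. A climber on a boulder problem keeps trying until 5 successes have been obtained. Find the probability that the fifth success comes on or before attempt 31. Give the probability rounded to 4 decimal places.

0.9172

Finishing within 31 attempts ⇔ at least 5 successes in the first 31. With X ~ Binomial(31, 0.25), P(Y ≤ 31) = 1 − P(X ≤ 4).
  k=0: C(31,0)·0.25^0·0.75^31 = 0.000134
  k=1: C(31,1)·0.25^1·0.75^30 = 0.001384
  k=2: C(31,2)·0.25^2·0.75^29 = 0.006920
  k=3: C(31,3)·0.25^3·0.75^28 = 0.022298
  k=4: C(31,4)·0.25^4·0.75^27 = 0.052029
1 − 0.082765 = 0.917235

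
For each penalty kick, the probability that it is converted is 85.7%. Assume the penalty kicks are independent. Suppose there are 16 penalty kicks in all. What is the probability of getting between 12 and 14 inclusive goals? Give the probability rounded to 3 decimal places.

X ~ Binomial(16, 0.857); P(12 ≤ X ≤ 14) = Σ C(16,k) p^k (1−p)^(16−k) over k:
  k=12: C(16,12)·0.857^12·0.143^4 = 0.11945
  k=13: C(16,13)·0.857^13·0.143^3 = 0.22027
  k=14: C(16,14)·0.857^14·0.143^2 = 0.28287
Total = 0.62258

0.623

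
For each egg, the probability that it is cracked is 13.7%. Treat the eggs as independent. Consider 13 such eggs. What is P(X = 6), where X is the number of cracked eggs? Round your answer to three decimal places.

X ~ Binomial(n=13, p=0.137).
P(X=6) = C(13,6) · p^6 · (1−p)^7
= 1716 · 6.6119e-06 · 0.35651 = 0.00404

0.004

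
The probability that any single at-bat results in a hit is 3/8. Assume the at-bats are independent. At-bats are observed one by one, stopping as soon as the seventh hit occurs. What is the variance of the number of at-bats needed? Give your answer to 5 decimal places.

31.11111

Y = total at-bats until the seventh success; negative binomial with r=7, p=0.375.
Var(Y) = r(1−p)/p² = 7·0.625 / 0.375² = 31.1111111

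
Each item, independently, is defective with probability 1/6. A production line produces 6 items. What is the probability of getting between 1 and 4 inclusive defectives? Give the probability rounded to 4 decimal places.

0.6644

X ~ Binomial(6, 0.166667); P(1 ≤ X ≤ 4) = Σ C(6,k) p^k (1−p)^(6−k) over k:
  k=1: C(6,1)·0.166667^1·0.833333^5 = 0.401878
  k=2: C(6,2)·0.166667^2·0.833333^4 = 0.200939
  k=3: C(6,3)·0.166667^3·0.833333^3 = 0.053584
  k=4: C(6,4)·0.166667^4·0.833333^2 = 0.008038
Total = 0.664438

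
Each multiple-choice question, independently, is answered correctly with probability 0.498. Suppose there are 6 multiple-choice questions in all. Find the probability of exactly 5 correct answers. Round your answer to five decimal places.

0.09226

X ~ Binomial(n=6, p=0.498).
P(X=5) = C(6,5) · p^5 · (1−p)^1
= 6 · 0.03063 · 0.502 = 0.0922575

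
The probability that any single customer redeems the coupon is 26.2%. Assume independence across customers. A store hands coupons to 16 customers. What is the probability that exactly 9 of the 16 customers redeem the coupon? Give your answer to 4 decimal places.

0.0079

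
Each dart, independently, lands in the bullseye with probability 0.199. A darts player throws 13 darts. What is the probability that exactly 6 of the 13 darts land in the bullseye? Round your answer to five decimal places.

0.02255

X ~ Binomial(n=13, p=0.199).
P(X=6) = C(13,6) · p^6 · (1−p)^7
= 1716 · 6.2104e-05 · 0.21156 = 0.0225457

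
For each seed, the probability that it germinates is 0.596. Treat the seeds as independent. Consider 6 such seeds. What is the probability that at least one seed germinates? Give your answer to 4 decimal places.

P(at least one) = 1 − P(none) = 1 − (1 − 0.596)^6
= 1 − 0.004348 = 0.995652

0.9957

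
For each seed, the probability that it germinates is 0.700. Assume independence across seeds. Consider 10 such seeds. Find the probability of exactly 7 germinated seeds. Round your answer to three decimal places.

0.267

X ~ Binomial(n=10, p=0.70).
P(X=7) = C(10,7) · p^7 · (1−p)^3
= 120 · 0.082354 · 0.027 = 0.26683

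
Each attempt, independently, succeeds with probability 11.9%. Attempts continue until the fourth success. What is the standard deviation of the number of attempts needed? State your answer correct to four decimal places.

Y = total attempts until the fourth success; negative binomial with r=4, p=0.119.
SD(Y) = √[r(1−p)/p²] = √(248.852482) = 15.775059

15.7751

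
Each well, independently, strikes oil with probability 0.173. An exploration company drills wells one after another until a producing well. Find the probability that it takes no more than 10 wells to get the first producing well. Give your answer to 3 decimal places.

0.850

Y = number of wells to the first success; geometric, p = 0.173.
P(Y ≤ 10) = 1 − (1−p)^10 = 1 − 0.14964 = 0.85036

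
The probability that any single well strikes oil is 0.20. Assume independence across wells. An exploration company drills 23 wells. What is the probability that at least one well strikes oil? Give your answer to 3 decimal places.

0.994

P(at least one) = 1 − P(none) = 1 − (1 − 0.20)^23
= 1 − 0.00590 = 0.99410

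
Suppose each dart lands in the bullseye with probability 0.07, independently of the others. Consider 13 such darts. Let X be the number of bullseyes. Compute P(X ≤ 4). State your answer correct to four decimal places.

X ~ Binomial(13, 0.07); P(X ≤ 4) = Σ C(13,k) p^k (1−p)^(13−k) over k:
  k=0: C(13,0)·0.07^0·0.93^13 = 0.389295
  k=1: C(13,1)·0.07^1·0.93^12 = 0.380923
  k=2: C(13,2)·0.07^2·0.93^11 = 0.172030
  k=3: C(13,3)·0.07^3·0.93^10 = 0.047478
  k=4: C(13,4)·0.07^4·0.93^9 = 0.008934
Total = 0.998658

0.9987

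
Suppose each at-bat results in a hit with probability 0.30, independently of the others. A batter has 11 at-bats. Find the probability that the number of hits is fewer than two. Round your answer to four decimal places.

X ~ Binomial(11, 0.30); P(X ≤ 1) = Σ C(11,k) p^k (1−p)^(11−k) over k:
  k=0: C(11,0)·0.30^0·0.70^11 = 0.019773
  k=1: C(11,1)·0.30^1·0.70^10 = 0.093217
Total = 0.112990

0.1130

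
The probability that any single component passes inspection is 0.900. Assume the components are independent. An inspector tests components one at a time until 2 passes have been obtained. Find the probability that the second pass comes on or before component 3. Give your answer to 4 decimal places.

0.9720

Finishing within 3 components ⇔ at least 2 successes in the first 3. With X ~ Binomial(3, 0.90), P(Y ≤ 3) = 1 − P(X ≤ 1).
  k=0: C(3,0)·0.90^0·0.10^3 = 0.001000
  k=1: C(3,1)·0.90^1·0.10^2 = 0.027000
1 − 0.028000 = 0.972000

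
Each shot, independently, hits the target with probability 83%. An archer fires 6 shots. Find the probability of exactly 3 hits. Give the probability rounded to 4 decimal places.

0.0562

X ~ Binomial(n=6, p=0.83).
P(X=3) = C(6,3) · p^3 · (1−p)^3
= 20 · 0.57179 · 0.004913 = 0.056184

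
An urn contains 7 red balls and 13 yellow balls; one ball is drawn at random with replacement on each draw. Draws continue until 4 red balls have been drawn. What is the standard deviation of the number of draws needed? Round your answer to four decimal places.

Y = total draws until the fourth success; negative binomial with r=4, p=0.35.
SD(Y) = √[r(1−p)/p²] = √(21.224490) = 4.607004

4.6070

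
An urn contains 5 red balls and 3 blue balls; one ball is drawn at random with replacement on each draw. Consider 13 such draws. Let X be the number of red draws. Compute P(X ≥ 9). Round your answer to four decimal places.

X ~ Binomial(13, 0.625); P(X ≥ 9) = Σ C(13,k) p^k (1−p)^(13−k) over k:
  k=9: C(13,9)·0.625^9·0.375^4 = 0.205755
  k=10: C(13,10)·0.625^10·0.375^3 = 0.137170
  k=11: C(13,11)·0.625^11·0.375^2 = 0.062350
  k=12: C(13,12)·0.625^12·0.375^1 = 0.017319
  k=13: C(13,13)·0.625^13·0.375^0 = 0.002220
Total = 0.424816

0.4248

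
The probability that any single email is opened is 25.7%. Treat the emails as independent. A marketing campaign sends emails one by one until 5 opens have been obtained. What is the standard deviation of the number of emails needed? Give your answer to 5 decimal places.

7.49974

Y = total emails until the fifth success; negative binomial with r=5, p=0.257.
SD(Y) = √[r(1−p)/p²] = √(56.2461203) = 7.4997413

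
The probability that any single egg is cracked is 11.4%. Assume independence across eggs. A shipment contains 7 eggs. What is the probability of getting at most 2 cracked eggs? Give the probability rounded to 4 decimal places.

X ~ Binomial(7, 0.114); P(X ≤ 2) = Σ C(7,k) p^k (1−p)^(7−k) over k:
  k=0: C(7,0)·0.114^0·0.886^7 = 0.428584
  k=1: C(7,1)·0.114^1·0.886^6 = 0.386016
  k=2: C(7,2)·0.114^2·0.886^5 = 0.149004
Total = 0.963604

0.9636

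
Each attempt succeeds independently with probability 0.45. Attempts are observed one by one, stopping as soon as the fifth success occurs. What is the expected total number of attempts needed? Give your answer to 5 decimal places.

11.11111

Y = total attempts until the fifth success; negative binomial with r=5, p=0.45.
E[Y] = r / p = 5 / 0.45 = 11.1111111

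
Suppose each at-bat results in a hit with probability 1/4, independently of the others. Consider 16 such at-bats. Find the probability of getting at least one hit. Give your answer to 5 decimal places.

0.98998

P(at least one) = 1 − P(none) = 1 − (1 − 0.25)^16
= 1 − 0.0100226 = 0.9899774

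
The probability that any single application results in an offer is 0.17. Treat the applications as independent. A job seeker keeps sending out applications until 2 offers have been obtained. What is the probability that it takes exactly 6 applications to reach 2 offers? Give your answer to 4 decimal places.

0.0686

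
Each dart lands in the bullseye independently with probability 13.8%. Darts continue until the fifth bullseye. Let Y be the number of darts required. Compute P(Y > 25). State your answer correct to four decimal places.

Needing more than 25 darts ⇔ fewer than 5 successes in the first 25. With X ~ Binomial(25, 0.138), P(Y > 25) = P(X ≤ 4).
  k=0: C(25,0)·0.138^0·0.862^25 = 0.024416
  k=1: C(25,1)·0.138^1·0.862^24 = 0.097722
  k=2: C(25,2)·0.138^2·0.862^23 = 0.187736
  k=3: C(25,3)·0.138^3·0.862^22 = 0.230423
  k=4: C(25,4)·0.138^4·0.862^21 = 0.202889
P(X ≤ 4) = 0.743186

0.7432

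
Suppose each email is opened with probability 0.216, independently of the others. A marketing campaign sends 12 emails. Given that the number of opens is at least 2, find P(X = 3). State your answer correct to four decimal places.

0.3231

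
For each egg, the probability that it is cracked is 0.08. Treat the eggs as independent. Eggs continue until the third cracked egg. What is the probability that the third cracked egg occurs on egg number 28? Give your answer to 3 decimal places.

0.022

Y = trial on which the third success occurs; negative binomial, r=3, p=0.08.
P(Y=28) = C(27,2) · p^3 · (1−p)^25
= 351 · 0.000512 · 0.12436 = 0.02235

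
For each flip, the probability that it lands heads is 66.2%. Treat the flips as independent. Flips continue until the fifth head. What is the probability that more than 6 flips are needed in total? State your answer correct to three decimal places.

0.658

Needing more than 6 flips ⇔ fewer than 5 successes in the first 6. With X ~ Binomial(6, 0.662), P(Y > 6) = P(X ≤ 4).
  k=0: C(6,0)·0.662^0·0.338^6 = 0.00149
  k=1: C(6,1)·0.662^1·0.338^5 = 0.01752
  k=2: C(6,2)·0.662^2·0.338^4 = 0.08580
  k=3: C(6,3)·0.662^3·0.338^3 = 0.22405
  k=4: C(6,4)·0.662^4·0.338^2 = 0.32912
P(X ≤ 4) = 0.65799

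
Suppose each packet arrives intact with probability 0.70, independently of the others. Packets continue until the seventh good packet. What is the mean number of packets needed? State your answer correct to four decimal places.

Y = total packets until the seventh success; negative binomial with r=7, p=0.70.
E[Y] = r / p = 7 / 0.70 = 10.000000

10.0000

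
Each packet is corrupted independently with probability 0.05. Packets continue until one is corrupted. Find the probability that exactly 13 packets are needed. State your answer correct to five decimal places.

0.02702

Geometric (trials to first success), p = 0.05.
P(Y = 13) = (1−p)^12 · p = 0.54036 · 0.05 = 0.0270180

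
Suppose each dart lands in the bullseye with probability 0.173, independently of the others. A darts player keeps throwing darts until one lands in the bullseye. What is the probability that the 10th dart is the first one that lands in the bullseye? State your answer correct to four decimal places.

Geometric (trials to first success), p = 0.173.
P(Y = 10) = (1−p)^9 · p = 0.18095 · 0.173 = 0.031304

0.0313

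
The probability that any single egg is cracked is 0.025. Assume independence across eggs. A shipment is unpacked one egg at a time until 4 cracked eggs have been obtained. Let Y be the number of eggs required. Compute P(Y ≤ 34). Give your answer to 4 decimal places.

0.0100

Finishing within 34 eggs ⇔ at least 4 successes in the first 34. With X ~ Binomial(34, 0.025), P(Y ≤ 34) = 1 − P(X ≤ 3).
  k=0: C(34,0)·0.025^0·0.975^34 = 0.422821
  k=1: C(34,1)·0.025^1·0.975^33 = 0.368614
  k=2: C(34,2)·0.025^2·0.975^32 = 0.155952
  k=3: C(34,3)·0.025^3·0.975^31 = 0.042654
1 − 0.990040 = 0.009960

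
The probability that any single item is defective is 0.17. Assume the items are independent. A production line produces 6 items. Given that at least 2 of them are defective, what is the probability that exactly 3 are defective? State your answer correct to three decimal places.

0.207

X ~ Binomial(6, 0.17). Want P(X=3 | X≥2) = P(X=3) / P(X≥2).
P(X=3) = C(6,3)·0.17^3·0.83^3 = 0.05618
P(X≥2) = 1 − 0.32694 − 0.40178 = 0.27128
Ratio = 0.05618 / 0.27128 = 0.20711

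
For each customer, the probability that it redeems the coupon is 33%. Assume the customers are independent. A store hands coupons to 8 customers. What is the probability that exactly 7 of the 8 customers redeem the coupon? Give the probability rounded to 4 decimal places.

X ~ Binomial(n=8, p=0.33).
P(X=7) = C(8,7) · p^7 · (1−p)^1
= 8 · 0.00042618 · 0.67 = 0.002284

0.0023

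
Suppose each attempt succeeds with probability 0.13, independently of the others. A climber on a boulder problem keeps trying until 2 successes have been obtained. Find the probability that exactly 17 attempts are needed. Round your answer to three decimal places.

0.033

Y = trial on which the second success occurs; negative binomial, r=2, p=0.13.
P(Y=17) = C(16,1) · p^2 · (1−p)^15
= 16 · 0.0169 · 0.12382 = 0.03348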